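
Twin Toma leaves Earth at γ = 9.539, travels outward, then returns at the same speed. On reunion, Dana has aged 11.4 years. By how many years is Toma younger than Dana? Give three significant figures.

γ = 9.539
Toma's elapsed proper time: τ = 11.4/9.539 = 1.195 years.
Age gap = Δt − τ = 11.4 − 1.195 years.

Δt − τ = 10.2 years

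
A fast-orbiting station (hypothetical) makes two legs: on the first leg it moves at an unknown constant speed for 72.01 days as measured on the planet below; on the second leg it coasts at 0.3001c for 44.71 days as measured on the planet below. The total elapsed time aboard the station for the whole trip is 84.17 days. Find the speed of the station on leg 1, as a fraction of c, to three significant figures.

Leg 1: speed unknown; τ_1 = 72.01/γ_1.
Leg 2: γ = 1/√(1 − 0.3001²) = 1/√0.9099 = 1.048; τ_2 = 44.71/1.048 = 42.65 days.
Total proper time: τ_1 + 42.65 = 84.17, so τ_1 = 84.17 − 42.65 = 41.52 days.
γ_1 = 72.01/41.52 = 1.734; β = √(1 − 1/γ²) = √0.6675.

β = 0.817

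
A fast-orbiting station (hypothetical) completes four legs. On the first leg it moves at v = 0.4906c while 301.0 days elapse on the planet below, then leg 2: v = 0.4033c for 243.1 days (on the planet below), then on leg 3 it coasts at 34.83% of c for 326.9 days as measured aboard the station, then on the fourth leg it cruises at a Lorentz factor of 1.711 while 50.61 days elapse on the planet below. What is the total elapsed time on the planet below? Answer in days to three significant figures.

Leg 1: 301.0 days is already measured on the planet below.
Leg 2: 243.1 days is already measured on the planet below.
Leg 3: β = 0.3483; γ = 1/√(1 − 0.3483²) = 1/√0.8787 = 1.067; Δt_3 = 1.067 × 326.9 = 348.7 days.
Leg 4: 50.61 days is already measured on the planet below.
Total: 301.0 + 243.1 + 348.7 + 50.61 days.

Δt = 943 days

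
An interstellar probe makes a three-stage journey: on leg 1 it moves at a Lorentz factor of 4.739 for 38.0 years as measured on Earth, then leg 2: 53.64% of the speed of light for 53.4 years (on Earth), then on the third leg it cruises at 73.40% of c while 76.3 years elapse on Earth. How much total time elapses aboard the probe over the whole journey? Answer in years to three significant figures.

Leg 1: γ = 4.739; τ_1 = 38.0/4.739 = 8.019 years.
Leg 2: β = 0.5364; γ = 1/√(1 − 0.5364²) = 1/√0.7123 = 1.185; τ_2 = 53.4/1.185 = 45.07 years.
Leg 3: β = 0.7340; γ = 1/√(1 − 0.7340²) = 1/√0.4612 = 1.472; τ_3 = 76.3/1.472 = 51.82 years.
Total: 8.019 + 45.07 + 51.82 years.

τ = 105 years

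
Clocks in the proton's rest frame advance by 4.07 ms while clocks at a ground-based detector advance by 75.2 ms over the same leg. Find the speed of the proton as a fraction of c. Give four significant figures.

The proper time is measured in the proton's rest frame (both events occur at the proton's location); Δt is measured at a ground-based detector. γ = Δt/τ = 75.2/4.07 = 18.48.
β = √(1 − 1/γ²) = √(1 − 0.002929) = √0.9971

v = 0.9985c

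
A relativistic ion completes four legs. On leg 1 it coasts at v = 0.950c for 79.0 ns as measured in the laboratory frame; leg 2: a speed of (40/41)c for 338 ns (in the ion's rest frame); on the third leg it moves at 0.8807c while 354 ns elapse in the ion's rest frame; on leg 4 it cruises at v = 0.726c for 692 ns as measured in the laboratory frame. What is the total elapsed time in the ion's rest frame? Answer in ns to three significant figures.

τ = 1190 ns

Leg 1: γ = 1/√(1 − 0.950²) = 1/√0.09750 = 3.203; τ_1 = 79.0/3.203 = 24.67 ns.
Leg 2: 338 ns is already measured in the ion's rest frame.
Leg 3: 354 ns is already measured in the ion's rest frame.
Leg 4: γ = 1/√(1 − 0.726²) = 1/√0.4729 = 1.454; τ_4 = 692/1.454 = 475.9 ns.
Total: 24.67 + 338.0 + 354.0 + 475.9 ns.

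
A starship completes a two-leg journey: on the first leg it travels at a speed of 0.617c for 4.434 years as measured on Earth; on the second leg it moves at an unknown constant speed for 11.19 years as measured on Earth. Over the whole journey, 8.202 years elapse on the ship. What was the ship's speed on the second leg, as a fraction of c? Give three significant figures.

Leg 1: γ = 1/√(1 − 0.617²) = 1/√0.6193 = 1.271; τ_1 = 4.434/1.271 = 3.489 years.
Leg 2: speed unknown; τ_2 = 11.19/γ_2.
Total proper time: 3.489 + τ_2 = 8.202, so τ_2 = 8.202 − 3.489 = 4.713 years.
γ_2 = 11.19/4.713 = 2.374; β = √(1 − 1/γ²) = √0.8226.

β = 0.907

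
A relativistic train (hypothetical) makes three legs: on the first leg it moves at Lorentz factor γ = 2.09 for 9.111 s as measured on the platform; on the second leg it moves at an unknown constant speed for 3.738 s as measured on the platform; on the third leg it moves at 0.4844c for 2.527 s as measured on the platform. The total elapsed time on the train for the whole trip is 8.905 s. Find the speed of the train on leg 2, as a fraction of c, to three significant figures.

Leg 1: γ = 2.09; τ_1 = 9.111/2.090 = 4.359 s.
Leg 2: speed unknown; τ_2 = 3.738/γ_2.
Leg 3: γ = 1/√(1 − 0.4844²) = 1/√0.7654 = 1.143; τ_3 = 2.527/1.143 = 2.211 s.
Total proper time: 4.359 + τ_2 + 2.211 = 8.905, so τ_2 = 8.905 − 6.570 = 2.335 s.
γ_2 = 3.738/2.335 = 1.601; β = √(1 − 1/γ²) = √0.6098.

β = 0.781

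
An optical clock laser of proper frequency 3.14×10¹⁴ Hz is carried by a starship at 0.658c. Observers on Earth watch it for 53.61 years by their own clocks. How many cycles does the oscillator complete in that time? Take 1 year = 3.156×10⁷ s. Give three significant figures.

N = 4.00×10²³

γ = 1/√(1 − 0.658²) = 1/√0.5670 = 1.328
During 53.61 years of lab time, the oscillator's proper time advances by τ = Δt/γ = 53.61/1.328 = 40.37 years = 1.274×10⁹ s.
N = f × τ = 3.14×10¹⁴ × 1.274×10⁹ = 4.001×10²³.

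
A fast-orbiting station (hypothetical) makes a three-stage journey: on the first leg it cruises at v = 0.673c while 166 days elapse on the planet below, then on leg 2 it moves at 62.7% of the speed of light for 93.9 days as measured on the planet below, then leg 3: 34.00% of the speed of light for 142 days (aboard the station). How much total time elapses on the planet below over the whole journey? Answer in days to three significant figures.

Δt = 411 days

Leg 1: 166 days is already measured on the planet below.
Leg 2: 93.9 days is already measured on the planet below.
Leg 3: β = 0.3400; γ = 1/√(1 − 0.3400²) = 1/√0.8844 = 1.063; Δt_3 = 1.063 × 142 = 151.0 days.
Total: 166.0 + 93.90 + 151.0 days.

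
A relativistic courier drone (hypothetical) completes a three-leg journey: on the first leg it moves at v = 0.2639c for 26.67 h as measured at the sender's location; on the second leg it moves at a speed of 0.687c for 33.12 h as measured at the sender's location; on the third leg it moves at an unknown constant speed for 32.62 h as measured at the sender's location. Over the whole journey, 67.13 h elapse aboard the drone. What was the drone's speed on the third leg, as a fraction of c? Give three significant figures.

β = 0.847

Leg 1: γ = 1/√(1 − 0.2639²) = 1/√0.9304 = 1.037; τ_1 = 26.67/1.037 = 25.72 h.
Leg 2: γ = 1/√(1 − 0.687²) = 1/√0.5280 = 1.376; τ_2 = 33.12/1.376 = 24.07 h.
Leg 3: speed unknown; τ_3 = 32.62/γ_3.
Total proper time: 25.72 + 24.07 + τ_3 = 67.13, so τ_3 = 67.13 − 49.79 = 17.34 h.
γ_3 = 32.62/17.34 = 1.881; β = √(1 − 1/γ²) = √0.7175.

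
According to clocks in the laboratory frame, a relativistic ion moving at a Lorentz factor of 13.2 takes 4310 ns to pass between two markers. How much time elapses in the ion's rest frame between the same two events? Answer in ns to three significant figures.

γ = 13.2
The interval measured in the laboratory frame is the dilated one; the clock in the ion's rest frame measures the proper time τ = Δt/γ = 4310/13.20 ns.

τ = 327 ns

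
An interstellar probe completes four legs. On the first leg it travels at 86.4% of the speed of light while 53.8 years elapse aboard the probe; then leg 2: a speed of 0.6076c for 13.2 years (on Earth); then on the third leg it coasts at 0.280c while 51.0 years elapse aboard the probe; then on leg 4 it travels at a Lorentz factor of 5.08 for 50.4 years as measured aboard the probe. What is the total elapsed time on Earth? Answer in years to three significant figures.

Δt = 429 years

Leg 1: β = 0.864; γ = 1/√(1 − 0.864²) = 1/√0.2535 = 1.986; Δt_1 = 1.986 × 53.8 = 106.9 years.
Leg 2: 13.2 years is already measured on Earth.
Leg 3: γ = 1/√(1 − 0.280²) = 25/24 ≈ 1.042; Δt_3 = 1.042 × 51.0 = 53.13 years.
Leg 4: γ = 5.08; Δt_4 = 5.080 × 50.4 = 256.0 years.
Total: 106.9 + 13.20 + 53.13 + 256.0 years.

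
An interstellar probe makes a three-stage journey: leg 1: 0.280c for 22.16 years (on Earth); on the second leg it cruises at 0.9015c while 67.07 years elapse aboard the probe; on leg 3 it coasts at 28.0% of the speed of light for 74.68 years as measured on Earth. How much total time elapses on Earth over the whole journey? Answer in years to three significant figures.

Leg 1: 22.16 years is already measured on Earth.
Leg 2: γ = 1/√(1 − 0.9015²) = 1/√0.1873 = 2.311; Δt_2 = 2.311 × 67.07 = 155.0 years.
Leg 3: 74.68 years is already measured on Earth.
Total: 22.16 + 155.0 + 74.68 years.

Δt = 252 years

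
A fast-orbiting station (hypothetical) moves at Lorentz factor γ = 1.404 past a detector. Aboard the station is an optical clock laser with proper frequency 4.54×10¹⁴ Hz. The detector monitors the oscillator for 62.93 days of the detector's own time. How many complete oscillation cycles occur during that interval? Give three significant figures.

γ = 1.404
During 62.93 days of lab time, the oscillator's proper time advances by τ = Δt/γ = 62.93/1.404 = 44.82 days = 3.873×10⁶ s.
N = f × τ = 4.54×10¹⁴ × 3.873×10⁶ = 1.758×10²¹.

N = 1.76×10²¹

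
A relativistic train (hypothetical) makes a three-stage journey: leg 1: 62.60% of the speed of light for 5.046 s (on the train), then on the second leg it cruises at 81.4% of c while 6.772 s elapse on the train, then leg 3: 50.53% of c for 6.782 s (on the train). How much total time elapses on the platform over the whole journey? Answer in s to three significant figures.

Δt = 26.0 s

Leg 1: β = 0.6260; γ = 1/√(1 − 0.6260²) = 1/√0.6081 = 1.282; Δt_1 = 1.282 × 5.046 = 6.471 s.
Leg 2: β = 0.814; γ = 1/√(1 − 0.814²) = 1/√0.3374 = 1.722; Δt_2 = 1.722 × 6.772 = 11.66 s.
Leg 3: β = 0.5053; γ = 1/√(1 − 0.5053²) = 1/√0.7447 = 1.159; Δt_3 = 1.159 × 6.782 = 7.859 s.
Total: 6.471 + 11.66 + 7.859 s.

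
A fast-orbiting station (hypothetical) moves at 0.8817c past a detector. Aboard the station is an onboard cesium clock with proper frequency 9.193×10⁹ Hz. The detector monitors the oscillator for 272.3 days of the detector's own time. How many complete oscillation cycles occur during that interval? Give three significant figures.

γ = 1/√(1 − 0.8817²) = 1/√0.2226 = 2.119
During 272.3 days of lab time, the oscillator's proper time advances by τ = Δt/γ = 272.3/2.119 = 128.5 days = 1.110×10⁷ s.
N = f × τ = 9.193×10⁹ × 1.110×10⁷ = 1.020×10¹⁷.

N = 1.02×10¹⁷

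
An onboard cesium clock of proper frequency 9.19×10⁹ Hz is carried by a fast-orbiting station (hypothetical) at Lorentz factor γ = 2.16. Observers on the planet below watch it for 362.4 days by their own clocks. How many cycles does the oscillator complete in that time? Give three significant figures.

N = 1.33×10¹⁷

γ = 2.16
During 362.4 days of lab time, the oscillator's proper time advances by τ = Δt/γ = 362.4/2.160 = 167.8 days = 1.450×10⁷ s.
N = f × τ = 9.19×10⁹ × 1.450×10⁷ = 1.332×10¹⁷.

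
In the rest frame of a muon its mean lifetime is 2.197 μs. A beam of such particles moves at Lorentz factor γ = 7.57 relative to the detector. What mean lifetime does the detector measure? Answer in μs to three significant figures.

γ = 7.57
The rest-frame lifetime is the proper time; the lab measures the dilated interval Δt = γτ₀ = 7.570 × 2.197 μs.

Δt = 16.6 μs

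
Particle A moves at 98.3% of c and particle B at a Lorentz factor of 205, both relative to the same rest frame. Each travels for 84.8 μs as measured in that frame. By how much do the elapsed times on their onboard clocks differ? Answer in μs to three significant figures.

|τ_A − τ_B| = 15.2 μs

A: β = 0.983; γ = 1/√(1 − 0.983²) = 1/√0.03371 = 5.446; τ_A = 84.8/5.446 = 15.57 μs.
B: γ = 205; τ_B = 84.8/205.0 = 0.4137 μs.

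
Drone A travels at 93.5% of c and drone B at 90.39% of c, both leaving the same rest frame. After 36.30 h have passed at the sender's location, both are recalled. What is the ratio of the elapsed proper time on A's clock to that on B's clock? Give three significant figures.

τ_A/τ_B = 0.829

A: β = 0.935; γ = 1/√(1 − 0.935²) = 1/√0.1258 = 2.820. B: β = 0.9039; γ = 1/√(1 − 0.9039²) = 1/√0.1830 = 2.338.
τ_A/τ_B = γ_B/γ_A = 2.338/2.820 = 0.8291, so τ_A/τ_B = 0.8291.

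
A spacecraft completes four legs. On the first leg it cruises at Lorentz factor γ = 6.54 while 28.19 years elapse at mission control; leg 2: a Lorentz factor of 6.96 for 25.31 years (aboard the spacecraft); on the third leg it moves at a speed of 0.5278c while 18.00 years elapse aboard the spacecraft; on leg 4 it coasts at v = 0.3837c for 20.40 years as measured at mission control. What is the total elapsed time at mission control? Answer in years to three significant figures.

Leg 1: 28.19 years is already measured at mission control.
Leg 2: γ = 6.96; Δt_2 = 6.960 × 25.31 = 176.2 years.
Leg 3: γ = 1/√(1 − 0.5278²) = 1/√0.7214 = 1.177; Δt_3 = 1.177 × 18.00 = 21.19 years.
Leg 4: 20.40 years is already measured at mission control.
Total: 28.19 + 176.2 + 21.19 + 20.40 years.

Δt = 246 years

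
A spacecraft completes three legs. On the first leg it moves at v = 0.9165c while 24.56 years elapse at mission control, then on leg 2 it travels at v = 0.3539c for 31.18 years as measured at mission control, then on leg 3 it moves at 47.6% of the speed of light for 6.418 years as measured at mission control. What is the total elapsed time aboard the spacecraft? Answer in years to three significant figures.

Leg 1: γ = 1/√(1 − 0.9165²) = 1/√0.1600 = 2.500; τ_1 = 24.56/2.500 = 9.825 years.
Leg 2: γ = 1/√(1 − 0.3539²) = 1/√0.8748 = 1.069; τ_2 = 31.18/1.069 = 29.16 years.
Leg 3: β = 0.476; γ = 1/√(1 − 0.476²) = 1/√0.7734 = 1.137; τ_3 = 6.418/1.137 = 5.644 years.
Total: 9.825 + 29.16 + 5.644 years.

τ = 44.6 years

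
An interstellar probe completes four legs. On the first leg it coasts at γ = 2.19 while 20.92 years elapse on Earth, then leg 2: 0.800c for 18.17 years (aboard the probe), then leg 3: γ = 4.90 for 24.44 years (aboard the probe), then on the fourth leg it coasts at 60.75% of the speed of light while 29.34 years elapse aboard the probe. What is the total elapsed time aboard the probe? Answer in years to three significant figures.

Leg 1: γ = 2.19; τ_1 = 20.92/2.190 = 9.553 years.
Leg 2: 18.17 years is already measured aboard the probe.
Leg 3: 24.44 years is already measured aboard the probe.
Leg 4: 29.34 years is already measured aboard the probe.
Total: 9.553 + 18.17 + 24.44 + 29.34 years.

τ = 81.5 years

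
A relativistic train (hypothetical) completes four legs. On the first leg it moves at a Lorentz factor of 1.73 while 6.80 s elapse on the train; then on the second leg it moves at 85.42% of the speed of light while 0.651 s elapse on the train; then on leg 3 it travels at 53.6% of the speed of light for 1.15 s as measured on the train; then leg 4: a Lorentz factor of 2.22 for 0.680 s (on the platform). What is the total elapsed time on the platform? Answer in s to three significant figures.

Leg 1: γ = 1.73; Δt_1 = 1.730 × 6.80 = 11.76 s.
Leg 2: β = 0.8542; γ = 1/√(1 − 0.8542²) = 1/√0.2703 = 1.923; Δt_2 = 1.923 × 0.651 = 1.252 s.
Leg 3: β = 0.536; γ = 1/√(1 − 0.536²) = 1/√0.7127 = 1.185; Δt_3 = 1.185 × 1.15 = 1.362 s.
Leg 4: 0.680 s is already measured on the platform.
Total: 11.76 + 1.252 + 1.362 + 0.6800 s.

Δt = 15.1 s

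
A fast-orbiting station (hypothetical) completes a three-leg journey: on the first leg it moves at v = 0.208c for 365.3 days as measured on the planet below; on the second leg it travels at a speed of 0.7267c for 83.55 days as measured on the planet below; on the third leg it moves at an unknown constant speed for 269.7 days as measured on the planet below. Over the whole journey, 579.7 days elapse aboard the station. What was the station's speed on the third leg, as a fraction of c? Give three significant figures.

Leg 1: γ = 1/√(1 − 0.208²) = 1/√0.9567 = 1.022; τ_1 = 365.3/1.022 = 357.3 days.
Leg 2: γ = 1/√(1 − 0.7267²) = 1/√0.4719 = 1.456; τ_2 = 83.55/1.456 = 57.40 days.
Leg 3: speed unknown; τ_3 = 269.7/γ_3.
Total proper time: 357.3 + 57.40 + τ_3 = 579.7, so τ_3 = 579.7 − 414.7 = 165.0 days.
γ_3 = 269.7/165.0 = 1.635; β = √(1 − 1/γ²) = √0.6257.

β = 0.791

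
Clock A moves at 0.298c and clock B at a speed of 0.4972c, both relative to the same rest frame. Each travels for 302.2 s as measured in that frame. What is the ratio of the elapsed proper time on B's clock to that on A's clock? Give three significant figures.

τ_B/τ_A = 0.909

A: γ = 1/√(1 − 0.298²) = 1/√0.9112 = 1.048. B: γ = 1/√(1 − 0.4972²) = 1/√0.7528 = 1.153.
τ_A/τ_B = γ_B/γ_A = 1.153/1.048 = 1.100, so τ_B/τ_A = 0.9089.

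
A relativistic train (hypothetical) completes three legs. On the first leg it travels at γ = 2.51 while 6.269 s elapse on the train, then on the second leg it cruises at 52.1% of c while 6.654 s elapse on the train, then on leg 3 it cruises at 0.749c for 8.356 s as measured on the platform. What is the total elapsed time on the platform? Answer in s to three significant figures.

Δt = 31.9 s

Leg 1: γ = 2.51; Δt_1 = 2.510 × 6.269 = 15.74 s.
Leg 2: β = 0.521; γ = 1/√(1 − 0.521²) = 1/√0.7286 = 1.172; Δt_2 = 1.172 × 6.654 = 7.796 s.
Leg 3: 8.356 s is already measured on the platform.
Total: 15.74 + 7.796 + 8.356 s.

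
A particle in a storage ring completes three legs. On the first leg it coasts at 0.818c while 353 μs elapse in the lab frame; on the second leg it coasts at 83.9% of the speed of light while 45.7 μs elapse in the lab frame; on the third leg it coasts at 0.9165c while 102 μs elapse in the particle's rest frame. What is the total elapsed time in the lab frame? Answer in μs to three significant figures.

Leg 1: 353 μs is already measured in the lab frame.
Leg 2: 45.7 μs is already measured in the lab frame.
Leg 3: γ = 1/√(1 − 0.9165²) = 1/√0.1600 = 2.500; Δt_3 = 2.500 × 102 = 255.0 μs.
Total: 353.0 + 45.70 + 255.0 μs.

Δt = 654 μs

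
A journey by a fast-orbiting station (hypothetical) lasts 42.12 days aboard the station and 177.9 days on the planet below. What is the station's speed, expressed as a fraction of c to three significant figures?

v = 0.972c

The proper time is measured aboard the station (both events occur at the station's location); Δt is measured on the planet below. γ = Δt/τ = 177.9/42.12 = 4.224.
β = √(1 − 1/γ²) = √(1 − 0.05606) = √0.9439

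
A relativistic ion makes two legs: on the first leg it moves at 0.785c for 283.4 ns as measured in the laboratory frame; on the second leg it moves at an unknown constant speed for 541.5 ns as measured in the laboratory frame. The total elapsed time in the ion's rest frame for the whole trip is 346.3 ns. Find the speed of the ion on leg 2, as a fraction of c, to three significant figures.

Leg 1: γ = 1/√(1 − 0.785²) = 1/√0.3838 = 1.614; τ_1 = 283.4/1.614 = 175.6 ns.
Leg 2: speed unknown; τ_2 = 541.5/γ_2.
Total proper time: 175.6 + τ_2 = 346.3, so τ_2 = 346.3 − 175.6 = 170.7 ns.
γ_2 = 541.5/170.7 = 3.172; β = √(1 − 1/γ²) = √0.9006.

β = 0.949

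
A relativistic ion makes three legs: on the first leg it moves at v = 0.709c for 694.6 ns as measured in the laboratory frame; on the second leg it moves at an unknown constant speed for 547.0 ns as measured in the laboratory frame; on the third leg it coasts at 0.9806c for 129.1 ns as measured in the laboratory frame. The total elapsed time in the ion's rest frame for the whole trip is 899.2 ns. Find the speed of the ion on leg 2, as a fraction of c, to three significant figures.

Leg 1: γ = 1/√(1 − 0.709²) = 1/√0.4973 = 1.418; τ_1 = 694.6/1.418 = 489.8 ns.
Leg 2: speed unknown; τ_2 = 547.0/γ_2.
Leg 3: γ = 1/√(1 − 0.9806²) = 1/√0.03842 = 5.102; τ_3 = 129.1/5.102 = 25.31 ns.
Total proper time: 489.8 + τ_2 + 25.31 = 899.2, so τ_2 = 899.2 − 515.1 = 384.1 ns.
γ_2 = 547.0/384.1 = 1.424; β = √(1 − 1/γ²) = √0.5070.

β = 0.712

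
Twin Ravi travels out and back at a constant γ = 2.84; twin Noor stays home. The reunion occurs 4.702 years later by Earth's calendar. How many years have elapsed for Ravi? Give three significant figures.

γ = 2.84
Ravi's clock measures proper time along the trip: τ = Δt/γ = 4.702/2.840 years.

τ = 1.66 years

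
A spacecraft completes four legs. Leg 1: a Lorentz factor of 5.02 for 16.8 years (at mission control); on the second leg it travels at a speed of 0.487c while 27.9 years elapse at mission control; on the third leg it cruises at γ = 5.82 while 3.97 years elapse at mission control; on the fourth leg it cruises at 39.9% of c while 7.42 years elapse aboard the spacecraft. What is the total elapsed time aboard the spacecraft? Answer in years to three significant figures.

Leg 1: γ = 5.02; τ_1 = 16.8/5.020 = 3.347 years.
Leg 2: γ = 1/√(1 − 0.487²) = 1/√0.7628 = 1.145; τ_2 = 27.9/1.145 = 24.37 years.
Leg 3: γ = 5.82; τ_3 = 3.97/5.820 = 0.6821 years.
Leg 4: 7.42 years is already measured aboard the spacecraft.
Total: 3.347 + 24.37 + 0.6821 + 7.420 years.

τ = 35.8 years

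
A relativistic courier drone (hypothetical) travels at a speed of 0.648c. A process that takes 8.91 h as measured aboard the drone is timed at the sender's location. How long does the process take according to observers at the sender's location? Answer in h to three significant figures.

Δt = 11.7 h

γ = 1/√(1 − 0.648²) = 1/√0.5801 = 1.313
The interval measured aboard the drone is the proper time (both events occur at the same place in that frame); the lab-frame interval is Δt = γτ = 1.313 × 8.91 h.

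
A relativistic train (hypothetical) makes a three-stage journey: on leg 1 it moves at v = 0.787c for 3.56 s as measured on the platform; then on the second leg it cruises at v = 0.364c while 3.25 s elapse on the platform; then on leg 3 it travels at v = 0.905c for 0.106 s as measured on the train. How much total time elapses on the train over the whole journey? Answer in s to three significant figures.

Leg 1: γ = 1/√(1 − 0.787²) = 1/√0.3806 = 1.621; τ_1 = 3.56/1.621 = 2.196 s.
Leg 2: γ = 1/√(1 − 0.364²) = 1/√0.8675 = 1.074; τ_2 = 3.25/1.074 = 3.027 s.
Leg 3: 0.106 s is already measured on the train.
Total: 2.196 + 3.027 + 0.1060 s.

τ = 5.33 s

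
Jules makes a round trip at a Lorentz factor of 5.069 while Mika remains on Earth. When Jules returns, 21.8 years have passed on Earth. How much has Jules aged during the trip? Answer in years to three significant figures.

τ = 4.30 years

γ = 5.069
Jules's clock measures proper time along the trip: τ = Δt/γ = 21.8/5.069 years.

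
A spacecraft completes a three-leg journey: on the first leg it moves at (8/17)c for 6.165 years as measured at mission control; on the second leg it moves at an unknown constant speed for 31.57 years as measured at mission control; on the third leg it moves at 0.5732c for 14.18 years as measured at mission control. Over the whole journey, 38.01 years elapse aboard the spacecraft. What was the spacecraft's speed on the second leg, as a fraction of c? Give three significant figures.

Leg 1: γ = 1/√(1 − (8/17)²) = 17/15 ≈ 1.133; τ_1 = 6.165/1.133 = 5.440 years.
Leg 2: speed unknown; τ_2 = 31.57/γ_2.
Leg 3: γ = 1/√(1 − 0.5732²) = 1/√0.6714 = 1.220; τ_3 = 14.18/1.220 = 11.62 years.
Total proper time: 5.440 + τ_2 + 11.62 = 38.01, so τ_2 = 38.01 − 17.06 = 20.95 years.
γ_2 = 31.57/20.95 = 1.507; β = √(1 − 1/γ²) = √0.5596.

β = 0.748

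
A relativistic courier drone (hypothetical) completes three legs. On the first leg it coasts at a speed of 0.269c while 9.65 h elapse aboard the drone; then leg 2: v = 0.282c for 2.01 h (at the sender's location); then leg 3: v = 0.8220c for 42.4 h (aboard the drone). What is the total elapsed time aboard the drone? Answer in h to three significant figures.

Leg 1: 9.65 h is already measured aboard the drone.
Leg 2: γ = 1/√(1 − 0.282²) = 1/√0.9205 = 1.042; τ_2 = 2.01/1.042 = 1.928 h.
Leg 3: 42.4 h is already measured aboard the drone.
Total: 9.650 + 1.928 + 42.40 h.

τ = 54.0 h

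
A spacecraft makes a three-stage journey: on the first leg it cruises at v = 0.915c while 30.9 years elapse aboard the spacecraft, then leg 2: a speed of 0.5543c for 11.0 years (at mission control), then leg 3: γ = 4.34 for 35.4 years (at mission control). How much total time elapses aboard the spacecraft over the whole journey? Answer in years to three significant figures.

τ = 48.2 years

Leg 1: 30.9 years is already measured aboard the spacecraft.
Leg 2: γ = 1/√(1 − 0.5543²) = 1/√0.6928 = 1.201; τ_2 = 11.0/1.201 = 9.155 years.
Leg 3: γ = 4.34; τ_3 = 35.4/4.340 = 8.157 years.
Total: 30.90 + 9.155 + 8.157 years.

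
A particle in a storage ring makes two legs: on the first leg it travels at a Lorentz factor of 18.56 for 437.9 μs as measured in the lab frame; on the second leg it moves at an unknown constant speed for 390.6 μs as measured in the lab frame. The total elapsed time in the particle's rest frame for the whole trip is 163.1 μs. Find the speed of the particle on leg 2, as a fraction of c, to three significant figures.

Leg 1: γ = 18.56; τ_1 = 437.9/18.56 = 23.59 μs.
Leg 2: speed unknown; τ_2 = 390.6/γ_2.
Total proper time: 23.59 + τ_2 = 163.1, so τ_2 = 163.1 − 23.59 = 139.5 μs.
γ_2 = 390.6/139.5 = 2.800; β = √(1 − 1/γ²) = √0.8724.

β = 0.934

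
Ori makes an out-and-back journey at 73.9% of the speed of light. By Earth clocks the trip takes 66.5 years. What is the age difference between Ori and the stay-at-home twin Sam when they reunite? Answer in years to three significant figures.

β = 0.739; γ = 1/√(1 − 0.739²) = 1/√0.4539 = 1.484
Ori's elapsed proper time: τ = 66.5/1.484 = 44.80 years.
Age gap = Δt − τ = 66.5 − 44.80 years.

Δt − τ = 21.7 years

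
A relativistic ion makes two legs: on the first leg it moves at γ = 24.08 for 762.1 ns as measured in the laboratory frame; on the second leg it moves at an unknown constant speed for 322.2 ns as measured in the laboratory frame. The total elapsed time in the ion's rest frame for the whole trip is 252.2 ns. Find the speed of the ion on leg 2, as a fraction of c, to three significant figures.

β = 0.729

Leg 1: γ = 24.08; τ_1 = 762.1/24.08 = 31.65 ns.
Leg 2: speed unknown; τ_2 = 322.2/γ_2.
Total proper time: 31.65 + τ_2 = 252.2, so τ_2 = 252.2 − 31.65 = 220.6 ns.
γ_2 = 322.2/220.6 = 1.461; β = √(1 − 1/γ²) = √0.5314.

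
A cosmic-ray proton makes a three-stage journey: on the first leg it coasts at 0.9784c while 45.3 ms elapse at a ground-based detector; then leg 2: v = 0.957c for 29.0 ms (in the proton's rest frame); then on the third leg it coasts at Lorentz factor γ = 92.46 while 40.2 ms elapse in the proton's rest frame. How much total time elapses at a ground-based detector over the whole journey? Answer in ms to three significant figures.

Δt = 3860 ms

Leg 1: 45.3 ms is already measured at a ground-based detector.
Leg 2: γ = 1/√(1 − 0.957²) = 1/√0.08415 = 3.447; Δt_2 = 3.447 × 29.0 = 99.97 ms.
Leg 3: γ = 92.46; Δt_3 = 92.46 × 40.2 = 3717 ms.
Total: 45.30 + 99.97 + 3717 ms.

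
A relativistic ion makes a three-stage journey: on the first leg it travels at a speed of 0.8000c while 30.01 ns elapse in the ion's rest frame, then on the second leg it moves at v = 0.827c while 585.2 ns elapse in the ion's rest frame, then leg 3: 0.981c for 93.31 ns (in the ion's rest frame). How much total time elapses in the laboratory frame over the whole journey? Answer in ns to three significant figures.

Δt = 1570 ns

Leg 1: γ = 1/√(1 − 0.8000²) = 1/√0.3600 = 1.667; Δt_1 = 1.667 × 30.01 = 50.02 ns.
Leg 2: γ = 1/√(1 − 0.827²) = 1/√0.3161 = 1.779; Δt_2 = 1.779 × 585.2 = 1041 ns.
Leg 3: γ = 1/√(1 − 0.981²) = 1/√0.03764 = 5.154; Δt_3 = 5.154 × 93.31 = 481.0 ns.
Total: 50.02 + 1041 + 481.0 ns.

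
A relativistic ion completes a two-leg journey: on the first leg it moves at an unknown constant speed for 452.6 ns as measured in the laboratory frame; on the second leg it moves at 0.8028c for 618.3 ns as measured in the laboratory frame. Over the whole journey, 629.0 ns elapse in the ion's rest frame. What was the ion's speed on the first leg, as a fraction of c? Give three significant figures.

β = 0.818

Leg 1: speed unknown; τ_1 = 452.6/γ_1.
Leg 2: γ = 1/√(1 − 0.8028²) = 1/√0.3555 = 1.677; τ_2 = 618.3/1.677 = 368.7 ns.
Total proper time: τ_1 + 368.7 = 629.0, so τ_1 = 629.0 − 368.7 = 260.3 ns.
γ_1 = 452.6/260.3 = 1.738; β = √(1 − 1/γ²) = √0.6691.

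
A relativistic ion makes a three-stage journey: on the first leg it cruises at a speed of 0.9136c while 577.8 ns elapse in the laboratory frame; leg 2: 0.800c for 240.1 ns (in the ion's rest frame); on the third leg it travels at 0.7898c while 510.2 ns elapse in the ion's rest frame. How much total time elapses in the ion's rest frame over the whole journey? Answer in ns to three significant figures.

τ = 985 ns

Leg 1: γ = 1/√(1 − 0.9136²) = 1/√0.1653 = 2.459; τ_1 = 577.8/2.459 = 234.9 ns.
Leg 2: 240.1 ns is already measured in the ion's rest frame.
Leg 3: 510.2 ns is already measured in the ion's rest frame.
Total: 234.9 + 240.1 + 510.2 ns.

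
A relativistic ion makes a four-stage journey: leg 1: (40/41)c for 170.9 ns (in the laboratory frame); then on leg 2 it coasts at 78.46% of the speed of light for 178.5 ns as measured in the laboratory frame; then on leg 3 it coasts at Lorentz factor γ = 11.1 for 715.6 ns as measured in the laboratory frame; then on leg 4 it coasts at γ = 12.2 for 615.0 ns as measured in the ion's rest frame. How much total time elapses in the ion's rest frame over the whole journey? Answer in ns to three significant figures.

τ = 828 ns

Leg 1: γ = 1/√(1 − (40/41)²) = 41/9 ≈ 4.556; τ_1 = 170.9/4.556 = 37.51 ns.
Leg 2: β = 0.7846; γ = 1/√(1 − 0.7846²) = 1/√0.3844 = 1.613; τ_2 = 178.5/1.613 = 110.7 ns.
Leg 3: γ = 11.1; τ_3 = 715.6/11.10 = 64.47 ns.
Leg 4: 615.0 ns is already measured in the ion's rest frame.
Total: 37.51 + 110.7 + 64.47 + 615.0 ns.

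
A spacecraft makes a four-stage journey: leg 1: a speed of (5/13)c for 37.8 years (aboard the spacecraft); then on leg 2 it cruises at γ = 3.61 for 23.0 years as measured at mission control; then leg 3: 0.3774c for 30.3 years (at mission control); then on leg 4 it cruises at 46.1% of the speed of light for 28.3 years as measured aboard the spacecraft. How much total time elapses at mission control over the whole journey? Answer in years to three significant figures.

Leg 1: γ = 1/√(1 − (5/13)²) = 13/12 ≈ 1.083; Δt_1 = 1.083 × 37.8 = 40.95 years.
Leg 2: 23.0 years is already measured at mission control.
Leg 3: 30.3 years is already measured at mission control.
Leg 4: β = 0.461; γ = 1/√(1 − 0.461²) = 1/√0.7875 = 1.127; Δt_4 = 1.127 × 28.3 = 31.89 years.
Total: 40.95 + 23.00 + 30.30 + 31.89 years.

Δt = 126 years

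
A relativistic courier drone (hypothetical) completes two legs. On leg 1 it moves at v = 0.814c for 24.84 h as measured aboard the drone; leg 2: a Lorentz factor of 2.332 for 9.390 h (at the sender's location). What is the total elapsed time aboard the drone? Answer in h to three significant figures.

Leg 1: 24.84 h is already measured aboard the drone.
Leg 2: γ = 2.332; τ_2 = 9.390/2.332 = 4.027 h.
Total: 24.84 + 4.027 h.

τ = 28.9 h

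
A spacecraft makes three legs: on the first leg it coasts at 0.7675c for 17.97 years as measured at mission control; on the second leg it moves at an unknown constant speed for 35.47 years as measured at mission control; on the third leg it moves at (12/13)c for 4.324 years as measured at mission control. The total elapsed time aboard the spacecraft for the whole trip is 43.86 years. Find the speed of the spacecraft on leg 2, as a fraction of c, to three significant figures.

Leg 1: γ = 1/√(1 − 0.7675²) = 1/√0.4109 = 1.560; τ_1 = 17.97/1.560 = 11.52 years.
Leg 2: speed unknown; τ_2 = 35.47/γ_2.
Leg 3: γ = 1/√(1 − (12/13)²) = 13/5 = 2.600; τ_3 = 4.324/2.600 = 1.663 years.
Total proper time: 11.52 + τ_2 + 1.663 = 43.86, so τ_2 = 43.86 − 13.18 = 30.68 years.
γ_2 = 35.47/30.68 = 1.156; β = √(1 − 1/γ²) = √0.2520.

β = 0.502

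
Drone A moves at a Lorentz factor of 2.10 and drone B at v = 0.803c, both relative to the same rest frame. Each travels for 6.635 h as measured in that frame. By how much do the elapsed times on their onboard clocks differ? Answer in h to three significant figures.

A: γ = 2.10; τ_A = 6.635/2.100 = 3.160 h.
B: γ = 1/√(1 − 0.803²) = 1/√0.3552 = 1.678; τ_B = 6.635/1.678 = 3.954 h.

|τ_A − τ_B| = 0.795 h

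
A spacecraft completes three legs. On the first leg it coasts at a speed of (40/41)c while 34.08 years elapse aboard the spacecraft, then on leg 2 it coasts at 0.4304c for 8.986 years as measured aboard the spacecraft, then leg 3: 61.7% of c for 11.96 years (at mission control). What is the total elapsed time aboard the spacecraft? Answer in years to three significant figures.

Leg 1: 34.08 years is already measured aboard the spacecraft.
Leg 2: 8.986 years is already measured aboard the spacecraft.
Leg 3: β = 0.617; γ = 1/√(1 − 0.617²) = 1/√0.6193 = 1.271; τ_3 = 11.96/1.271 = 9.412 years.
Total: 34.08 + 8.986 + 9.412 years.

τ = 52.5 years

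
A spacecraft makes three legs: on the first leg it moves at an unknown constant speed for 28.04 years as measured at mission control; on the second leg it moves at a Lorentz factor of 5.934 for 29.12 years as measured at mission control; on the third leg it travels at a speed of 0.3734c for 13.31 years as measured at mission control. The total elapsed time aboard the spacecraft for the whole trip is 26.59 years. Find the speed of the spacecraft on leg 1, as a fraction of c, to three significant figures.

β = 0.943

Leg 1: speed unknown; τ_1 = 28.04/γ_1.
Leg 2: γ = 5.934; τ_2 = 29.12/5.934 = 4.907 years.
Leg 3: γ = 1/√(1 − 0.3734²) = 1/√0.8606 = 1.078; τ_3 = 13.31/1.078 = 12.35 years.
Total proper time: τ_1 + 4.907 + 12.35 = 26.59, so τ_1 = 26.59 − 17.25 = 9.335 years.
γ_1 = 28.04/9.335 = 3.004; β = √(1 − 1/γ²) = √0.8892.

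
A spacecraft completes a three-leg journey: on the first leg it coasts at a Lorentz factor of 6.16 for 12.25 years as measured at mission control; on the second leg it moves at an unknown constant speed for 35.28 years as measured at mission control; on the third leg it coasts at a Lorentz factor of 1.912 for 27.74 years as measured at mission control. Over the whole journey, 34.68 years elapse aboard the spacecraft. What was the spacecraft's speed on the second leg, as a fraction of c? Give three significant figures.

Leg 1: γ = 6.16; τ_1 = 12.25/6.160 = 1.989 years.
Leg 2: speed unknown; τ_2 = 35.28/γ_2.
Leg 3: γ = 1.912; τ_3 = 27.74/1.912 = 14.51 years.
Total proper time: 1.989 + τ_2 + 14.51 = 34.68, so τ_2 = 34.68 − 16.50 = 18.18 years.
γ_2 = 35.28/18.18 = 1.940; β = √(1 − 1/γ²) = √0.7344.

β = 0.857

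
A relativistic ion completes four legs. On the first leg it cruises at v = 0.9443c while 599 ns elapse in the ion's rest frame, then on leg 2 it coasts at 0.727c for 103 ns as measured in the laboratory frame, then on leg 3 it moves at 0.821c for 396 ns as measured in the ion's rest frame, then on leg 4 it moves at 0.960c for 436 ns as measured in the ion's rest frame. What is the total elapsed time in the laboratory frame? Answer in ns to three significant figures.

Δt = 4170 ns

Leg 1: γ = 1/√(1 − 0.9443²) = 1/√0.1083 = 3.039; Δt_1 = 3.039 × 599 = 1820 ns.
Leg 2: 103 ns is already measured in the laboratory frame.
Leg 3: γ = 1/√(1 − 0.821²) = 1/√0.3260 = 1.752; Δt_3 = 1.752 × 396 = 693.6 ns.
Leg 4: γ = 1/√(1 − 0.960²) = 25/7 ≈ 3.571; Δt_4 = 3.571 × 436 = 1557 ns.
Total: 1820 + 103.0 + 693.6 + 1557 ns.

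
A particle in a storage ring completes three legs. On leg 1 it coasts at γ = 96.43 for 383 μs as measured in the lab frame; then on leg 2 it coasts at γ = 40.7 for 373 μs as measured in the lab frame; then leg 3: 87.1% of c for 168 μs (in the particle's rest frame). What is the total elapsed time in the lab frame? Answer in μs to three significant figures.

Δt = 1100 μs

Leg 1: 383 μs is already measured in the lab frame.
Leg 2: 373 μs is already measured in the lab frame.
Leg 3: β = 0.871; γ = 1/√(1 − 0.871²) = 1/√0.2414 = 2.035; Δt_3 = 2.035 × 168 = 342.0 μs.
Total: 383.0 + 373.0 + 342.0 μs.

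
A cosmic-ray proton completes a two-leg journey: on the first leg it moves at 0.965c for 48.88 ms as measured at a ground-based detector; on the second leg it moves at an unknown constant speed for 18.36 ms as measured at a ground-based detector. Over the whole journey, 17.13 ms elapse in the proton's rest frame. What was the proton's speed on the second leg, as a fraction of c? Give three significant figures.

β = 0.972

Leg 1: γ = 1/√(1 − 0.965²) = 1/√0.06878 = 3.813; τ_1 = 48.88/3.813 = 12.82 ms.
Leg 2: speed unknown; τ_2 = 18.36/γ_2.
Total proper time: 12.82 + τ_2 = 17.13, so τ_2 = 17.13 − 12.82 = 4.311 ms.
γ_2 = 18.36/4.311 = 4.259; β = √(1 − 1/γ²) = √0.9449.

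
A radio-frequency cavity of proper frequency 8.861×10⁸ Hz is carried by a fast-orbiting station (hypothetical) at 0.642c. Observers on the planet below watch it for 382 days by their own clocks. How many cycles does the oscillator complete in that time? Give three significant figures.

N = 2.24×10¹⁶

γ = 1/√(1 − 0.642²) = 1/√0.5878 = 1.304
During 382 days of lab time, the oscillator's proper time advances by τ = Δt/γ = 382/1.304 = 292.9 days = 2.530×10⁷ s.
N = f × τ = 8.861×10⁸ × 2.530×10⁷ = 2.242×10¹⁶.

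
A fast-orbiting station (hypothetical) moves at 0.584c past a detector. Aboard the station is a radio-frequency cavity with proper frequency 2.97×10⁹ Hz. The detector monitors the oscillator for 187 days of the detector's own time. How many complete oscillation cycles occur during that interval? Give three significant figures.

N = 3.90×10¹⁶

γ = 1/√(1 − 0.584²) = 1/√0.6589 = 1.232
During 187 days of lab time, the oscillator's proper time advances by τ = Δt/γ = 187/1.232 = 151.8 days = 1.312×10⁷ s.
N = f × τ = 2.97×10⁹ × 1.312×10⁷ = 3.895×10¹⁶.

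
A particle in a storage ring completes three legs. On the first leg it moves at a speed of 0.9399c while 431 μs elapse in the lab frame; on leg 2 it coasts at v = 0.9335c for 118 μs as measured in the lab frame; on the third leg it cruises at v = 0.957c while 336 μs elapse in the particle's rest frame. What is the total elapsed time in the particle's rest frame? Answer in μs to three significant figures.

τ = 525 μs

Leg 1: γ = 1/√(1 − 0.9399²) = 1/√0.1166 = 2.929; τ_1 = 431/2.929 = 147.2 μs.
Leg 2: γ = 1/√(1 − 0.9335²) = 1/√0.1286 = 2.789; τ_2 = 118/2.789 = 42.31 μs.
Leg 3: 336 μs is already measured in the particle's rest frame.
Total: 147.2 + 42.31 + 336.0 μs.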